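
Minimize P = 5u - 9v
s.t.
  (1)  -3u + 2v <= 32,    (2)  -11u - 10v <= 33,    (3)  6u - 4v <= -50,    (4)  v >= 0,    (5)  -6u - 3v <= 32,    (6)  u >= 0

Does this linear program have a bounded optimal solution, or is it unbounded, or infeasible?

unbounded

From the feasible point (0, 16), moving in the direction (4, 6) keeps every constraint satisfied while P decreases without bound.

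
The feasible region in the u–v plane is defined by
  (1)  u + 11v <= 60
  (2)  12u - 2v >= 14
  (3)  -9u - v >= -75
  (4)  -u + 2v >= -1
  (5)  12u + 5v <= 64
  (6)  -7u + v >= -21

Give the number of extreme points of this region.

The feasible vertices (each the meet of two boundaries and inside every other half-plane) are:
  (137/67, 353/67)
  (404/127, 656/127)
  (13/11, 1/11)
  (41/13, 14/13)
  (169/47, 196/47)

5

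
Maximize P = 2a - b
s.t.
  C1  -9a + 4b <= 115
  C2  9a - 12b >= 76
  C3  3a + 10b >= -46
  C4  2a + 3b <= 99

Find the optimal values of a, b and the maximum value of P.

Feasible corners and P = 2a - b:
  (104/63, -107/21) → P = 529/63
  (472/17, 739/51) → P = 2093/51
  (1128/11, -389/11) → P = 2645/11

a = 1128/11, b = -389/11, maximum P = 2645/11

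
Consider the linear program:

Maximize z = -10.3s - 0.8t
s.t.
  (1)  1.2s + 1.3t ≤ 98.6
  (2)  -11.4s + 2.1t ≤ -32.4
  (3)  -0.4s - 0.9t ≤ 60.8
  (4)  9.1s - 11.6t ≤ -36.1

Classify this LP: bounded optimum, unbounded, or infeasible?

bounded optimum

Corner points and z = -10.3s - 0.8t:
  (4153/289, 18086/289) → z = -572447/2890
  (109683/2575, 94058/2575) → z = -12049813/25750
  (15055/3771, 23546/3771) → z = -1739033/37710
The feasible region has finitely many vertices and no improving ray; the maximum is -1739033/37710 at (15055/3771, 23546/3771).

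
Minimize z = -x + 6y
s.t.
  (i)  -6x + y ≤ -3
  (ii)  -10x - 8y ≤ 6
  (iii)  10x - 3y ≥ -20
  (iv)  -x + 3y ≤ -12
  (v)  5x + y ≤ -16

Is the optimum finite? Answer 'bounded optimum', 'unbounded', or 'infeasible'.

infeasible

The boundaries -6x + y = -3 and 5x + y = -16 meet at (-13/11, -111/11), but that point violates -10x - 8y ≤ 6. Every candidate vertex is excluded by some other constraint, so the feasible region is empty.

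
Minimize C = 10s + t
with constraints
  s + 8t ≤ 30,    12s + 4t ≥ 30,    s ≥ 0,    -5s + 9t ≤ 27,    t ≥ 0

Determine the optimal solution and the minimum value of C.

s = 30/23, t = 165/46, minimum C = 765/46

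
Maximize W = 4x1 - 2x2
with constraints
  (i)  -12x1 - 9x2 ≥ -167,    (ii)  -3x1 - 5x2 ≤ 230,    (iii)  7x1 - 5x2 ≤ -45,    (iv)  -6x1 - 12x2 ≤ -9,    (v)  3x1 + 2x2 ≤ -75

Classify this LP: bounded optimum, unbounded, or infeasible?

Vertices and W = 4x1 - 2x2:
  (-1009/3, 467) → W = -6838/3
  (-935/2, 469/2) → W = -2339
  (-153/4, 159/8) → W = -771/4
The feasible region has finitely many vertices and no improving ray; the maximum is -771/4 at (-153/4, 159/8).

bounded optimum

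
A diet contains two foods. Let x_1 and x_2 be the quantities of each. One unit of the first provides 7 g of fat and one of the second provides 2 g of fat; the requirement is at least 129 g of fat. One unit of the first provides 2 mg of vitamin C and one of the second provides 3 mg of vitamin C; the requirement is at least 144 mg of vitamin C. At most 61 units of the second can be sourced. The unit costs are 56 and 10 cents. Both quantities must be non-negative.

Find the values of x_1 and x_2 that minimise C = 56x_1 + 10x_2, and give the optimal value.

Vertices and C = 56x_1 + 10x_2:
  (72, 0) → C = 4032
  (99/17, 750/17) → C = 13044/17
  (1, 61) → C = 666
The feasible region is unbounded (it extends along (1, 0)), but C strictly increases along every unbounded feasible direction, so there is no improving ray and the minimum is attained at a vertex.

The binding constraints are 7x_1 + 2x_2 = 129 and x_2 = 61.
Solving simultaneously gives x_1 = 1, x_2 = 61.

x_1 = 1, x_2 = 61, minimum C = 666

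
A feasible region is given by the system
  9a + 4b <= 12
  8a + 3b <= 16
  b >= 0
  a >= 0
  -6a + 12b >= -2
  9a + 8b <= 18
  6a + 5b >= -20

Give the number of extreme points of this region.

Of the 21 pairwise boundary intersections, those satisfying every inequality are:
  (38/33, 9/22)
  (2/3, 3/2)
  (0, 0)
  (1/3, 0)
  (0, 9/4)

5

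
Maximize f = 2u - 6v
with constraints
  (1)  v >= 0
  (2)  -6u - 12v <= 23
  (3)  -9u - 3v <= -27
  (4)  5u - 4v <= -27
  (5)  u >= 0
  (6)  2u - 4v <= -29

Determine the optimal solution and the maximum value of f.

The feasible region is unbounded (it extends along (0, 1), (4, 5)), but f strictly decreases along every unbounded feasible direction, so there is no improving ray and the maximum is attained at a vertex.

The binding constraints are -9u - 3v = -27 and 2u - 4v = -29.
Solving simultaneously gives u = 1/2, v = 15/2.

u = 1/2, v = 15/2, maximum f = -44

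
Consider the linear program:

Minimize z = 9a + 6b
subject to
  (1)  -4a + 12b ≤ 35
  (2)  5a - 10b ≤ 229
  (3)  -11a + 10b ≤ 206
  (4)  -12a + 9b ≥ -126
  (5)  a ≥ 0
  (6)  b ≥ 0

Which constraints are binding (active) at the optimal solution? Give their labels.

Vertices and z = 9a + 6b:
  (203/12, 77/9) → z = 2443/12
  (0, 35/12) → z = 35/2
  (21/2, 0) → z = 189/2
  (0, 0) → z = 0

The minimum is at (0, 0). Substituting into each constraint, equality holds for (5) and (6); the remaining constraints have slack.

(5) and (6)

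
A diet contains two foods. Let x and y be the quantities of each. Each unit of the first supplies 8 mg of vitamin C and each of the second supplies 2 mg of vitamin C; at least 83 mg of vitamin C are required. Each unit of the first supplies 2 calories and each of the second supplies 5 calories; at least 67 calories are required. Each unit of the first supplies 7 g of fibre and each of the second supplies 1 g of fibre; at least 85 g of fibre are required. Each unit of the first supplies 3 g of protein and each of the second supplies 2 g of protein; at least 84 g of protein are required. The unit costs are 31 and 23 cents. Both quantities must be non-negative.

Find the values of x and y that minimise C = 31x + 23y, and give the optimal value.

x = 26, y = 3, minimum C = 875

Feasible corners and C = 31x + 23y:
  (0, 85) → C = 1955
  (67/2, 0) → C = 2077/2
  (26, 3) → C = 875
  (86/11, 333/11) → C = 10325/11
The feasible region is unbounded (it extends along (0, 1), (1, 0)), but C strictly increases along every unbounded feasible direction, so there is no improving ray and the minimum is attained at a vertex.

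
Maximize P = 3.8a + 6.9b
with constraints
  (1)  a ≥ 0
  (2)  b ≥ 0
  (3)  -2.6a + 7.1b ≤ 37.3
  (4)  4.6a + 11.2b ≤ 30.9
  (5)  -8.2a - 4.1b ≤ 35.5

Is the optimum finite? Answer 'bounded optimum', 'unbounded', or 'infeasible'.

Corner points and P = 3.8a + 6.9b:
  (0, 0) → P = 0
  (0, 309/112) → P = 21321/1120
  (309/46, 0) → P = 5871/230
The feasible region has finitely many vertices and no improving ray; the maximum is 5871/230 at (309/46, 0).

bounded optimum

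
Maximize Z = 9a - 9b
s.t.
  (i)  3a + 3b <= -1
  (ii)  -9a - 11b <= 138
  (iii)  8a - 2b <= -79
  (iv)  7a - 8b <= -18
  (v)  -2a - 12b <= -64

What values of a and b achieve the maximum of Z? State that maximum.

Vertices and Z = 9a - 9b:
  (-239/30, 229/30) → Z = -702/5
  (-1180/43, 426/43) → Z = -14454/43
  (-41/5, 67/10) → Z = -1341/10
The feasible region is unbounded (it extends along (-1, 1), (-11, 9)), but Z strictly decreases along every unbounded feasible direction, so there is no improving ray and the maximum is attained at a vertex.

The binding constraints are 8a - 2b = -79 and -2a - 12b = -64.
Solving simultaneously gives a = -41/5, b = 67/10.

a = -41/5, b = 67/10, maximum Z = -1341/10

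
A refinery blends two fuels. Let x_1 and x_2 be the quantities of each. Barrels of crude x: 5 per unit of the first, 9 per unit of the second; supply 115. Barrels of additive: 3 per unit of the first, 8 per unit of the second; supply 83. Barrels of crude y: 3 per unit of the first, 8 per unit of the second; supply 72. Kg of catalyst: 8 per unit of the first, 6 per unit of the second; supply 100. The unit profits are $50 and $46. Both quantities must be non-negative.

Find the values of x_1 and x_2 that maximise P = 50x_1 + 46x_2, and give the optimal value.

x_1 = 8, x_2 = 6, maximum P = 676

Corner points and P = 50x_1 + 46x_2:
  (0, 0) → P = 0
  (0, 9) → P = 414
  (25/2, 0) → P = 625
  (8, 6) → P = 676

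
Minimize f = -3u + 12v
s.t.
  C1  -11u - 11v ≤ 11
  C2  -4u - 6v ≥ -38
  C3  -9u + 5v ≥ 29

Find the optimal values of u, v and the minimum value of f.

Extreme points and f = -3u + 12v:
  (-22, 21) → f = 318
  (-17/7, 10/7) → f = 171/7
  (8/37, 229/37) → f = 2724/37

u = -17/7, v = 10/7, minimum f = 171/7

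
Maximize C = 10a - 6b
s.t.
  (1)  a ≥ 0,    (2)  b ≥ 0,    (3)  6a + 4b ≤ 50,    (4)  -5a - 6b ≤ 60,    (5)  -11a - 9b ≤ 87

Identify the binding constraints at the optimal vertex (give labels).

(2) and (3)

Vertices and C = 10a - 6b:
  (0, 0) → C = 0
  (0, 25/2) → C = -75
  (25/3, 0) → C = 250/3

The maximum is at (25/3, 0). Substituting into each constraint, equality holds for (2) and (3); the remaining constraints have slack.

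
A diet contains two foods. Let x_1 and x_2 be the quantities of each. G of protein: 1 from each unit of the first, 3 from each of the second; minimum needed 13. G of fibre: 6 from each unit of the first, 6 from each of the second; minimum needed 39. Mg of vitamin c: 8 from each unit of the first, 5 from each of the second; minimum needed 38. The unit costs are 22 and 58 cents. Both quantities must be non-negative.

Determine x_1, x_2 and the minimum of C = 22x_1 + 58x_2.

x_1 = 13/4, x_2 = 13/4, minimum C = 260

Vertices and C = 22x_1 + 58x_2:
  (0, 38/5) → C = 2204/5
  (13, 0) → C = 286
  (13/4, 13/4) → C = 260
  (11/6, 14/3) → C = 311
The feasible region is unbounded (it extends along (0, 1), (1, 0)), but C strictly increases along every unbounded feasible direction, so there is no improving ray and the minimum is attained at a vertex.

The optimum lies where x_1 + 3x_2 = 13 and 6x_1 + 6x_2 = 39.
Solving simultaneously gives x_1 = 13/4, x_2 = 13/4.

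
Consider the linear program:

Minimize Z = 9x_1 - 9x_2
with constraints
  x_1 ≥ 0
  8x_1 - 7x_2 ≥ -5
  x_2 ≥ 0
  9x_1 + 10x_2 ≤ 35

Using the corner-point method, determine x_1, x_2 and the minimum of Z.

Corner points and Z = 9x_1 - 9x_2:
  (0, 5/7) → Z = -45/7
  (0, 0) → Z = 0
  (15/11, 25/11) → Z = -90/11
  (35/9, 0) → Z = 35

The binding constraints are 8x_1 - 7x_2 = -5 and 9x_1 + 10x_2 = 35.
Solving simultaneously gives x_1 = 15/11, x_2 = 25/11.

x_1 = 15/11, x_2 = 25/11, minimum Z = -90/11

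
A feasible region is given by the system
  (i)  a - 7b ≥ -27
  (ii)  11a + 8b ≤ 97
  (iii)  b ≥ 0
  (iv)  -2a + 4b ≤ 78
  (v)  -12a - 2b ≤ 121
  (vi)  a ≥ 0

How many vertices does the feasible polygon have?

4

Intersecting each pair of boundary lines and keeping only the points that satisfy every inequality leaves:
  (463/85, 394/85)
  (0, 27/7)
  (97/11, 0)
  (0, 0)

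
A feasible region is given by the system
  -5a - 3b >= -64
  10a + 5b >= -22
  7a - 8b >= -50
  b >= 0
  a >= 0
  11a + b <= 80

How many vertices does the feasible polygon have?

Pairwise boundary intersections that survive every other constraint:
  (362/61, 698/61)
  (44/7, 76/7)
  (0, 25/4)
  (0, 0)
  (80/11, 0)

5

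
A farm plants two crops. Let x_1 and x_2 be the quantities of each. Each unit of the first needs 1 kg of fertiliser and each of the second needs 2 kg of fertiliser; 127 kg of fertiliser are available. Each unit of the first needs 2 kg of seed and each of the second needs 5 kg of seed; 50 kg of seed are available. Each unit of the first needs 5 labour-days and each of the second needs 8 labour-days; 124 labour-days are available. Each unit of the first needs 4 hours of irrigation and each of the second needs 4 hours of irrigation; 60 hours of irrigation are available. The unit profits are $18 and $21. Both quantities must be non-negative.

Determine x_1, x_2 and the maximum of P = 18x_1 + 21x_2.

x_1 = 25/3, x_2 = 20/3, maximum P = 290

Feasible corners and P = 18x_1 + 21x_2:
  (0, 0) → P = 0
  (0, 10) → P = 210
  (15, 0) → P = 270
  (25/3, 20/3) → P = 290

At the optimal vertex, 2x_1 + 5x_2 = 50 and 4x_1 + 4x_2 = 60.
Solving simultaneously gives x_1 = 25/3, x_2 = 20/3.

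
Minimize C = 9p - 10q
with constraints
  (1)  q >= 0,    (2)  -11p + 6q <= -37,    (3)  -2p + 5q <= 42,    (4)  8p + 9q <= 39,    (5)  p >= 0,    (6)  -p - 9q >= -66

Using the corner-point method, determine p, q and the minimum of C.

p = 27/7, q = 19/21, minimum C = 77/3

Extreme points and C = 9p - 10q:
  (37/11, 0) → C = 333/11
  (39/8, 0) → C = 351/8
  (27/7, 19/21) → C = 77/3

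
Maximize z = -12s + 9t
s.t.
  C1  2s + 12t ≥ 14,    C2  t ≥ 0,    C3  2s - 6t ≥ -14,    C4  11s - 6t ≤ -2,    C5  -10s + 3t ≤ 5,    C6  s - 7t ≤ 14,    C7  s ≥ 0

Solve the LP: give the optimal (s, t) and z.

The optimum lies where 2s - 6t = -14 and -10s + 3t = 5.
Solving simultaneously gives s = 2/9, t = 65/27.

s = 2/9, t = 65/27, maximum z = 19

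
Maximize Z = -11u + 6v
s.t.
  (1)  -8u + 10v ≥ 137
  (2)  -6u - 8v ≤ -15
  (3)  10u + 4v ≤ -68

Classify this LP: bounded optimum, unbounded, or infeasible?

From the feasible point (-151/14, 279/28), moving in the direction (-8, 6) keeps every constraint satisfied while Z increases without bound.

unbounded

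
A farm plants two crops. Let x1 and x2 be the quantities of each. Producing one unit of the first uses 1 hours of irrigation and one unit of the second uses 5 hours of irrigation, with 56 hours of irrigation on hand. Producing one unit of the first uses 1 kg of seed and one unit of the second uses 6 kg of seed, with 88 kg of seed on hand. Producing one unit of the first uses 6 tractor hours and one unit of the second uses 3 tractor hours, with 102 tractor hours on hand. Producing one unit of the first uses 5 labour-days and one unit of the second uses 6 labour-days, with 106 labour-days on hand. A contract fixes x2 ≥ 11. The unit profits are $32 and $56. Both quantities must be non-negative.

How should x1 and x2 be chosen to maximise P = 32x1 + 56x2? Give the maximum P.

Feasible corners and P = 32x1 + 56x2:
  (0, 56/5) → P = 3136/5
  (0, 11) → P = 616
  (1, 11) → P = 648

The binding constraints are x1 + 5x2 = 56 and x2 = 11.
Solving simultaneously gives x1 = 1, x2 = 11.

x1 = 1, x2 = 11, maximum P = 648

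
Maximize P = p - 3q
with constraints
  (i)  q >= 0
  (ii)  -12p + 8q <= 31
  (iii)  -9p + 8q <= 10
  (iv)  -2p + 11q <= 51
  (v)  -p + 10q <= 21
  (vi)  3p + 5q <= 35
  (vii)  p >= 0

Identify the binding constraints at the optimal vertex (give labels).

Corner points and P = p - 3q:
  (35/3, 0) → P = 35/3
  (0, 0) → P = 0
  (34/41, 179/82) → P = -469/82
  (0, 5/4) → P = -15/4
  (7, 14/5) → P = -7/5

The maximum is at (35/3, 0). Substituting into each constraint, equality holds for (i) and (vi); the remaining constraints have slack.

(i) and (vi)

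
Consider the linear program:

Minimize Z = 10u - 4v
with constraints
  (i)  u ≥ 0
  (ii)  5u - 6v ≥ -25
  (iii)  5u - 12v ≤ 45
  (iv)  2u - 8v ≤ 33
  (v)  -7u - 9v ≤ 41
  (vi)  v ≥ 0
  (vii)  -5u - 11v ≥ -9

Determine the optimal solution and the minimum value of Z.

u = 0, v = 9/11, minimum Z = -36/11

Feasible corners and Z = 10u - 4v:
  (0, 0) → Z = 0
  (0, 9/11) → Z = -36/11
  (9/5, 0) → Z = 18

At the optimal vertex, u = 0 and -5u - 11v = -9.
Solving simultaneously gives u = 0, v = 9/11.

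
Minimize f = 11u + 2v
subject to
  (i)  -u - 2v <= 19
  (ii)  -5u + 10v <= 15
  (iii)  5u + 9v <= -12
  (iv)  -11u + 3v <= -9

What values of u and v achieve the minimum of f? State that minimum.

u = -39/25, v = -218/25, minimum f = -173/5

Extreme points and f = 11u + 2v:
  (147, -83) → f = 1451
  (-39/25, -218/25) → f = -173/5
  (15/38, -59/38) → f = 47/38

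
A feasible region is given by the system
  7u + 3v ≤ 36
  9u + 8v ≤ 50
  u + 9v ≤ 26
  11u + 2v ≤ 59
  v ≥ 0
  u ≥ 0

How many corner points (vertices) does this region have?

Pairwise boundary intersections that survive every other constraint:
  (138/29, 26/29)
  (36/7, 0)
  (242/73, 184/73)
  (0, 26/9)
  (0, 0)

5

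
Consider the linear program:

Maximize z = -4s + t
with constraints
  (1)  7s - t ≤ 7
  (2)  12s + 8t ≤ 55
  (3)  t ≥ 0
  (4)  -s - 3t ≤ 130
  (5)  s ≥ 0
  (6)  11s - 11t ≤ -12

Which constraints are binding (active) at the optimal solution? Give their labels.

Feasible corners and z = -4s + t:
  (111/68, 301/68) → z = -143/68
  (89/66, 161/66) → z = -65/22
  (0, 55/8) → z = 55/8
  (0, 12/11) → z = 12/11

The maximum is at (0, 55/8). Substituting into each constraint, equality holds for (2) and (5); the remaining constraints have slack.

(2) and (5)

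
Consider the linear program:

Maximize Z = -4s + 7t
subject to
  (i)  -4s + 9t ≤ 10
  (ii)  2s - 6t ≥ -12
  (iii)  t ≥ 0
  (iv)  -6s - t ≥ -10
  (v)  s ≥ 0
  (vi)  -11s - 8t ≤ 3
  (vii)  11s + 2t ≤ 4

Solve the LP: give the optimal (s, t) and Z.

s = 0, t = 10/9, maximum Z = 70/9

Corner points and Z = -4s + 7t:
  (0, 10/9) → Z = 70/9
  (16/107, 126/107) → Z = 818/107
  (0, 0) → Z = 0
  (4/11, 0) → Z = -16/11

The optimum lies where -4s + 9t = 10 and s = 0.
Solving simultaneously gives s = 0, t = 10/9.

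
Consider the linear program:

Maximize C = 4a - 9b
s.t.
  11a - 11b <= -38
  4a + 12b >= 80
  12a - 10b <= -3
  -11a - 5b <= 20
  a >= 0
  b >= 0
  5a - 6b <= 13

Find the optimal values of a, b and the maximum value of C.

Corner points and C = 4a - 9b:
  (53/22, 129/22) → C = -949/22
  (347/22, 423/22) → C = -2419/22
  (0, 20/3) → C = -60
The feasible region is unbounded (it extends along (0, 1), (5, 6)), but C strictly decreases along every unbounded feasible direction, so there is no improving ray and the maximum is attained at a vertex.

The optimum lies where 11a - 11b = -38 and 4a + 12b = 80.
Solving simultaneously gives a = 53/22, b = 129/22.

a = 53/22, b = 129/22, maximum C = -949/22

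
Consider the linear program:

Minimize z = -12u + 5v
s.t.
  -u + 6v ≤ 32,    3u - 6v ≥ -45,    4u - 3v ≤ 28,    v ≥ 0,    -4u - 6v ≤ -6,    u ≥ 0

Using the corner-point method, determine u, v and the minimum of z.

Extreme points and z = -12u + 5v:
  (88/7, 52/7) → z = -796/7
  (0, 16/3) → z = 80/3
  (7, 0) → z = -84
  (3/2, 0) → z = -18
  (0, 1) → z = 5

The binding constraints are -u + 6v = 32 and 4u - 3v = 28.
Solving simultaneously gives u = 88/7, v = 52/7.

u = 88/7, v = 52/7, minimum z = -796/7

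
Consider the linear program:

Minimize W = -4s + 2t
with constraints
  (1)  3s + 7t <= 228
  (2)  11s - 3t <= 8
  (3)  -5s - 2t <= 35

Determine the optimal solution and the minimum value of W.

Vertices and W = -4s + 2t:
  (370/43, 1242/43) → W = 1004/43
  (-701/29, 1245/29) → W = 5294/29
  (-89/37, -425/37) → W = -494/37

At the optimal vertex, 11s - 3t = 8 and -5s - 2t = 35.
Solving simultaneously gives s = -89/37, t = -425/37.

s = -89/37, t = -425/37, minimum W = -494/37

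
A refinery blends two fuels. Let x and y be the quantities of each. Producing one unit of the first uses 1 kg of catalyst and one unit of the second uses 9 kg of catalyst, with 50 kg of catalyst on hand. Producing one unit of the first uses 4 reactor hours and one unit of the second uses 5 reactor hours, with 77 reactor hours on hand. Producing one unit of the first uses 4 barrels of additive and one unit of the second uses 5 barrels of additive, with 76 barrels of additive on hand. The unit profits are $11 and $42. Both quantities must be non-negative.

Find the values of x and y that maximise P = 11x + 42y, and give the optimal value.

Extreme points and P = 11x + 42y:
  (0, 0) → P = 0
  (0, 50/9) → P = 700/3
  (19, 0) → P = 209
  (14, 4) → P = 322

x = 14, y = 4, maximum P = 322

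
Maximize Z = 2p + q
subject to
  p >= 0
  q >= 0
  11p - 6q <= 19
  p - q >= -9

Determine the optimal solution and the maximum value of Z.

Vertices and Z = 2p + q:
  (0, 0) → Z = 0
  (0, 9) → Z = 9
  (19/11, 0) → Z = 38/11
  (73/5, 118/5) → Z = 264/5

p = 73/5, q = 118/5, maximum Z = 264/5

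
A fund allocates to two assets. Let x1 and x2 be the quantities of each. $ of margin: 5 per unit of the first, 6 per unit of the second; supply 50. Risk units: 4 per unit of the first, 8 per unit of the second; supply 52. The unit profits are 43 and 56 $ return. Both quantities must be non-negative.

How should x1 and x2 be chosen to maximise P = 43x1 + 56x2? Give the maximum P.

x1 = 11/2, x2 = 15/4, maximum P = 893/2

Feasible corners and P = 43x1 + 56x2:
  (0, 0) → P = 0
  (0, 13/2) → P = 364
  (10, 0) → P = 430
  (11/2, 15/4) → P = 893/2

At the optimal vertex, 5x1 + 6x2 = 50 and 4x1 + 8x2 = 52.
Solving simultaneously gives x1 = 11/2, x2 = 15/4.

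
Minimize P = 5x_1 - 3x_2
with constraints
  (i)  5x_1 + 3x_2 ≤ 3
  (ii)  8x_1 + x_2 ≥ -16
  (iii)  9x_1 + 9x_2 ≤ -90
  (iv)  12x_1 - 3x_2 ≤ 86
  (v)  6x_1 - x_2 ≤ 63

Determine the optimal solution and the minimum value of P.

x_1 = -6/7, x_2 = -64/7, minimum P = 162/7

Feasible corners and P = 5x_1 - 3x_2:
  (-6/7, -64/7) → P = 162/7
  (19/18, -220/9) → P = 1415/18
  (56/15, -206/15) → P = 898/15

The optimum lies where 8x_1 + x_2 = -16 and 9x_1 + 9x_2 = -90.
Solving simultaneously gives x_1 = -6/7, x_2 = -64/7.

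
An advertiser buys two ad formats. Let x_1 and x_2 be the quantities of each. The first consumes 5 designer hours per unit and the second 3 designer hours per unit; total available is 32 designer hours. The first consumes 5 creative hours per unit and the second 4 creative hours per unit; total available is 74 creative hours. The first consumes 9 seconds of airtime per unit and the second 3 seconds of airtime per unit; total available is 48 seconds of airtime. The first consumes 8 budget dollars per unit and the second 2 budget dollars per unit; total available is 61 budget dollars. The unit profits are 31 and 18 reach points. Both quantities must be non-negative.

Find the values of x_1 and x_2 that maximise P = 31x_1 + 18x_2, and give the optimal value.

Vertices and P = 31x_1 + 18x_2:
  (0, 0) → P = 0
  (0, 32/3) → P = 192
  (16/3, 0) → P = 496/3
  (4, 4) → P = 196

The binding constraints are 5x_1 + 3x_2 = 32 and 9x_1 + 3x_2 = 48.
Solving simultaneously gives x_1 = 4, x_2 = 4.

x_1 = 4, x_2 = 4, maximum P = 196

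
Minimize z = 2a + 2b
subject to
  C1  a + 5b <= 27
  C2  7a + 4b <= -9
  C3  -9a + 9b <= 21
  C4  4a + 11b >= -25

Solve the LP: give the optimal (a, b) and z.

a = -152/45, b = -47/45, minimum z = -398/45

Vertices and z = 2a + 2b:
  (-5/3, 2/3) → z = -2
  (1/61, -139/61) → z = -276/61
  (-152/45, -47/45) → z = -398/45

At the optimal vertex, -9a + 9b = 21 and 4a + 11b = -25.
Solving simultaneously gives a = -152/45, b = -47/45.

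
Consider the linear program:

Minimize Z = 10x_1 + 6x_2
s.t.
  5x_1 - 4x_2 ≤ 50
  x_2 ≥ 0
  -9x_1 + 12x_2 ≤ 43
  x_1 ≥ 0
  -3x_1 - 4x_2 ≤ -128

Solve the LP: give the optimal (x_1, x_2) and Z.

Vertices and Z = 10x_1 + 6x_2:
  (193/6, 665/24) → Z = 5855/12
  (89/4, 245/16) → Z = 2515/8
  (341/18, 427/24) → Z = 10663/36

The optimum lies where -9x_1 + 12x_2 = 43 and -3x_1 - 4x_2 = -128.
Solving simultaneously gives x_1 = 341/18, x_2 = 427/24.

x_1 = 341/18, x_2 = 427/24, minimum Z = 10663/36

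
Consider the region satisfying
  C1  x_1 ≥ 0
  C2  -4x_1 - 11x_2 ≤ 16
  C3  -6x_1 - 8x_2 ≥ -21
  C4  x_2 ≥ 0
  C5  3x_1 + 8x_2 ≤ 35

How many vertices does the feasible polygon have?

Of the 10 pairwise boundary intersections, those satisfying every inequality are:
  (0, 21/8)
  (0, 0)
  (7/2, 0)

3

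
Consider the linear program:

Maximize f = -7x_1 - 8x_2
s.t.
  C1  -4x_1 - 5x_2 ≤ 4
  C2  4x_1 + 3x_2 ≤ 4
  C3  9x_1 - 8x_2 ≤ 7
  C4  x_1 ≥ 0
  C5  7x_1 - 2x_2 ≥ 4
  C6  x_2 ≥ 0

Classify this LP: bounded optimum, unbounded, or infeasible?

bounded optimum

Corner points and f = -7x_1 - 8x_2:
  (53/59, 8/59) → f = -435/59
  (20/29, 12/29) → f = -236/29
  (7/9, 0) → f = -49/9
  (4/7, 0) → f = -4
The feasible region has finitely many vertices and no improving ray; the maximum is -4 at (4/7, 0).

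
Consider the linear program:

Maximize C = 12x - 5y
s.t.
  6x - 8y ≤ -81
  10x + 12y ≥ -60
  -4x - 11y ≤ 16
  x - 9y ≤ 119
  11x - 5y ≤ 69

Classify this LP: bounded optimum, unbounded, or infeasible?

From the feasible point (-363/38, 225/76), moving in the direction (5, 11) keeps every constraint satisfied while C increases without bound.

unbounded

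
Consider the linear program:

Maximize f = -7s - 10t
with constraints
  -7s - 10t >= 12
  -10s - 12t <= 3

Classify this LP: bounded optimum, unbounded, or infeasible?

From the feasible point (57/8, -99/16), moving in the direction (12, -10) keeps every constraint satisfied while f increases without bound.

unbounded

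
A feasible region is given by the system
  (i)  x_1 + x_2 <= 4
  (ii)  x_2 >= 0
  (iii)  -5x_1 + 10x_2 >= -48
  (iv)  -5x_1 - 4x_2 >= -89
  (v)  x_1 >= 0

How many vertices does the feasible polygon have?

Pairwise boundary intersections that survive every other constraint:
  (4, 0)
  (0, 4)
  (0, 0)

3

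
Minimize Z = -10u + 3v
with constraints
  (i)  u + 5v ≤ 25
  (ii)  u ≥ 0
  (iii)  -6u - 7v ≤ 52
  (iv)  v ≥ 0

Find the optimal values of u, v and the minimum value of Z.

u = 25, v = 0, minimum Z = -250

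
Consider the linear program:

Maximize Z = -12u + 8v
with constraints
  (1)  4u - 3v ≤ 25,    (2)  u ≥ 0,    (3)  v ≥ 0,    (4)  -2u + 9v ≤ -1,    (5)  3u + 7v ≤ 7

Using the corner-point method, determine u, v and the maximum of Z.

u = 1/2, v = 0, maximum Z = -6

Vertices and Z = -12u + 8v:
  (1/2, 0) → Z = -6
  (7/3, 0) → Z = -28
  (70/41, 11/41) → Z = -752/41

The optimum lies where v = 0 and -2u + 9v = -1.
Solving simultaneously gives u = 1/2, v = 0.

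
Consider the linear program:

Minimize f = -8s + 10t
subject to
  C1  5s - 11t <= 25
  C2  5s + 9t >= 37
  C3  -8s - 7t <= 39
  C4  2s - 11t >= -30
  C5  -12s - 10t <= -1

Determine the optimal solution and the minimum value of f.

Vertices and f = -8s + 10t:
  (158/25, 3/5) → f = -1114/25
  (55/3, 200/33) → f = -2840/33
  (137/73, 224/73) → f = 1144/73

s = 55/3, t = 200/33, minimum f = -2840/33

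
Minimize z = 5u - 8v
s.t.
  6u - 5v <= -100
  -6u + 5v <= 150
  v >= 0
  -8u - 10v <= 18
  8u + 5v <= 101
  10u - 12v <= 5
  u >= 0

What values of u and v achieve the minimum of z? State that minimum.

u = 0, v = 101/5, minimum z = -808/5

Vertices and z = 5u - 8v:
  (1/14, 703/35) → z = -11223/70
  (0, 20) → z = -160
  (0, 101/5) → z = -808/5

The binding constraints are 8u + 5v = 101 and u = 0.
Solving simultaneously gives u = 0, v = 101/5.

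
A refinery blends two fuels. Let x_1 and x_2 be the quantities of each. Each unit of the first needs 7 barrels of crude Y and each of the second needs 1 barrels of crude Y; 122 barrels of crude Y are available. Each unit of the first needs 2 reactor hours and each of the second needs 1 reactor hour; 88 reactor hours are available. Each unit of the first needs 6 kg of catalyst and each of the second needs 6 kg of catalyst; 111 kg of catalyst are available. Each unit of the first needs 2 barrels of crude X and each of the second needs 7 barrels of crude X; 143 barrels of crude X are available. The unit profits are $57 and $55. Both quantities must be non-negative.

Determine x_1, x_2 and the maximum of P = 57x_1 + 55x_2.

x_1 = 69/4, x_2 = 5/4, maximum P = 1052

Vertices and P = 57x_1 + 55x_2:
  (0, 0) → P = 0
  (0, 37/2) → P = 2035/2
  (122/7, 0) → P = 6954/7
  (69/4, 5/4) → P = 1052

The optimum lies where 7x_1 + x_2 = 122 and 6x_1 + 6x_2 = 111.
Solving simultaneously gives x_1 = 69/4, x_2 = 5/4.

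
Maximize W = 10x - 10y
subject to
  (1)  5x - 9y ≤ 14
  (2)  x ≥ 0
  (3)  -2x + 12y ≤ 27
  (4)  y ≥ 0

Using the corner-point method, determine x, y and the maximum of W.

x = 137/14, y = 163/42, maximum W = 1240/21

Feasible corners and W = 10x - 10y:
  (137/14, 163/42) → W = 1240/21
  (14/5, 0) → W = 28
  (0, 9/4) → W = -45/2
  (0, 0) → W = 0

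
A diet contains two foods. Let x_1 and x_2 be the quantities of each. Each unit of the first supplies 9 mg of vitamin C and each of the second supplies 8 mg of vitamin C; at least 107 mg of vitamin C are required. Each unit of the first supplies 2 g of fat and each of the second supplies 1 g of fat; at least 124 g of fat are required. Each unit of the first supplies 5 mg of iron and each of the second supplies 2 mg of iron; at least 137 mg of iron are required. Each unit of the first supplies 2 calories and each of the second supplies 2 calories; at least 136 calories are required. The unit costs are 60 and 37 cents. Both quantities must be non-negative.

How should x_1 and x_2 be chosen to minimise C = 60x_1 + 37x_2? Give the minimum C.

Extreme points and C = 60x_1 + 37x_2:
  (0, 124) → C = 4588
  (68, 0) → C = 4080
  (56, 12) → C = 3804
The feasible region is unbounded (it extends along (0, 1), (1, 0)), but C strictly increases along every unbounded feasible direction, so there is no improving ray and the minimum is attained at a vertex.

At the optimal vertex, 2x_1 + x_2 = 124 and 2x_1 + 2x_2 = 136.
Solving simultaneously gives x_1 = 56, x_2 = 12.

x_1 = 56, x_2 = 12, minimum C = 3804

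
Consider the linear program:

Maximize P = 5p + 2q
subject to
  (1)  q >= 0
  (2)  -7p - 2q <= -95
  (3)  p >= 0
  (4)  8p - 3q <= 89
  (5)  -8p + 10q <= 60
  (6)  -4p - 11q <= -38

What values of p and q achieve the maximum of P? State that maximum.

Vertices and P = 5p + 2q:
  (463/37, 137/37) → P = 2589/37
  (415/43, 590/43) → P = 3255/43
  (535/28, 149/7) → P = 3867/28

p = 535/28, q = 149/7, maximum P = 3867/28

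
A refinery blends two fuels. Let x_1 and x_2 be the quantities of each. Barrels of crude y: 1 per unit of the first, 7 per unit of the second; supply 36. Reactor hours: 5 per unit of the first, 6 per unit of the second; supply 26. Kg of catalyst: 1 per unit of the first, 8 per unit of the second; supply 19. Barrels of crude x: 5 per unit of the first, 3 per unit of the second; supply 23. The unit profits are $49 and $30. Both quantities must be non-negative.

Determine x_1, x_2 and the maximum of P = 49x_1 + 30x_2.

Feasible corners and P = 49x_1 + 30x_2:
  (0, 0) → P = 0
  (0, 19/8) → P = 285/4
  (23/5, 0) → P = 1127/5
  (47/17, 69/34) → P = 3338/17
  (4, 1) → P = 226

The optimum lies where 5x_1 + 6x_2 = 26 and 5x_1 + 3x_2 = 23.
Solving simultaneously gives x_1 = 4, x_2 = 1.

x_1 = 4, x_2 = 1, maximum P = 226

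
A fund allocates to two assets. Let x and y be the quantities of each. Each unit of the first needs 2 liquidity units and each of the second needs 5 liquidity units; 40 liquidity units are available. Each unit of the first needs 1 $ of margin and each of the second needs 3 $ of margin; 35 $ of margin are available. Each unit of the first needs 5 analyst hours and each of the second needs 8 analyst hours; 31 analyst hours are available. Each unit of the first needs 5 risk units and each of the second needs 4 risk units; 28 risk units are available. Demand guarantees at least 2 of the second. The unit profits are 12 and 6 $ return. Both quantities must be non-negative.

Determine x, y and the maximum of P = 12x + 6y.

Vertices and P = 12x + 6y:
  (0, 31/8) → P = 93/4
  (0, 2) → P = 12
  (3, 2) → P = 48

At the optimal vertex, 5x + 8y = 31 and y = 2.
Solving simultaneously gives x = 3, y = 2.

x = 3, y = 2, maximum P = 48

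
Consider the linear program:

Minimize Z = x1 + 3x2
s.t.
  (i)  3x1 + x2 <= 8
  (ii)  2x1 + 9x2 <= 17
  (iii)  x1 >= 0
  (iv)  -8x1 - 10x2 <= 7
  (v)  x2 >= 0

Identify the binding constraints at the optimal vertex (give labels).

(iii) and (v)

Corner points and Z = x1 + 3x2:
  (11/5, 7/5) → Z = 32/5
  (8/3, 0) → Z = 8/3
  (0, 17/9) → Z = 17/3
  (0, 0) → Z = 0

The minimum is at (0, 0). Substituting into each constraint, equality holds for (iii) and (v); the remaining constraints have slack.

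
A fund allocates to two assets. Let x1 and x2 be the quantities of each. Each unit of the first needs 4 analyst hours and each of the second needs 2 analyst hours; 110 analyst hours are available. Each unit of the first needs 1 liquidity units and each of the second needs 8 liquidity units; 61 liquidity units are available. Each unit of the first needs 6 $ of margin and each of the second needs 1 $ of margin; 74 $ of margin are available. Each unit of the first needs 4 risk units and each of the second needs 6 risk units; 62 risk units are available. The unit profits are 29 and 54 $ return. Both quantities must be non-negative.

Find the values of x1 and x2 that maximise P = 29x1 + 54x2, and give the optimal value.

x1 = 5, x2 = 7, maximum P = 523

Feasible corners and P = 29x1 + 54x2:
  (0, 0) → P = 0
  (0, 61/8) → P = 1647/4
  (37/3, 0) → P = 1073/3
  (5, 7) → P = 523
  (191/16, 19/8) → P = 7591/16

The optimum lies where x1 + 8x2 = 61 and 4x1 + 6x2 = 62.
Solving simultaneously gives x1 = 5, x2 = 7.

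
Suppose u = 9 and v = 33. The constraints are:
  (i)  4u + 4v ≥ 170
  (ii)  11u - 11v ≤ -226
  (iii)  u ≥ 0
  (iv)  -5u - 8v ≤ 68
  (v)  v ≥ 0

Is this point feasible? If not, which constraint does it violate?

not feasible — violates (i)

Constraint (i): 4u + 4v = 168, which is not ≥ 170. All other constraints are satisfied.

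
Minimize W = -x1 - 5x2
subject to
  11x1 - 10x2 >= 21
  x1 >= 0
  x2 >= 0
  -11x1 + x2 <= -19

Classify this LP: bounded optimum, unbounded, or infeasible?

From the feasible point (21/11, 0), moving in the direction (10, 11) keeps every constraint satisfied while W decreases without bound.

unbounded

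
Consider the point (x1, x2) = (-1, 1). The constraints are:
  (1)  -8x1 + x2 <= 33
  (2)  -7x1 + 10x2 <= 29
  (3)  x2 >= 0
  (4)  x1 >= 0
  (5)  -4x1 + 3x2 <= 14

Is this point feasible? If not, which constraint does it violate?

not feasible — violates (4)

Constraint (4): x1 = -1, which is not ≥ 0. All other constraints are satisfied.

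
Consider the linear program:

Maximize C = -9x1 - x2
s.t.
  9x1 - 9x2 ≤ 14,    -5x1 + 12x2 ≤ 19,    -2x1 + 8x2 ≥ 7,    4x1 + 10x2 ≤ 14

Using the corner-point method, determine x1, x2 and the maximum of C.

x1 = -17/4, x2 = -3/16, maximum C = 615/16

Extreme points and C = -9x1 - x2:
  (-17/4, -3/16) → C = 615/16
  (-11/49, 73/49) → C = 26/49
  (21/26, 14/13) → C = -217/26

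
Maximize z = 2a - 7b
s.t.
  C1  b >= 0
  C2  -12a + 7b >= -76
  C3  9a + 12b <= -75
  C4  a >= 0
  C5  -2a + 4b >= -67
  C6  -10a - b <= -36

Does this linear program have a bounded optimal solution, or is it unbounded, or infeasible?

The boundaries b = 0 and -12a + 7b = -76 meet at (19/3, 0), but that point violates 9a + 12b ≤ -75. Every candidate vertex is excluded by some other constraint, so the feasible region is empty.

infeasible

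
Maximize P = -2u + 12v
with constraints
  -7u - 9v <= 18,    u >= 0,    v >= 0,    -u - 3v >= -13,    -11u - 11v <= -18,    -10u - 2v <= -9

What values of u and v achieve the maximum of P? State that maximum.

Feasible corners and P = -2u + 12v:
  (13, 0) → P = -26
  (18/11, 0) → P = -36/11
  (1/28, 121/28) → P = 725/14
  (63/88, 81/88) → P = 423/44

The optimum lies where -u - 3v = -13 and -10u - 2v = -9.
Solving simultaneously gives u = 1/28, v = 121/28.

u = 1/28, v = 121/28, maximum P = 725/14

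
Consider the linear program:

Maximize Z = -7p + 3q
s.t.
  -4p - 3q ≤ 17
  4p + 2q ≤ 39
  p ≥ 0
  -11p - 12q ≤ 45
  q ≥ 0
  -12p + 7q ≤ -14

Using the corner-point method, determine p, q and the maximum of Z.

p = 7/6, q = 0, maximum Z = -49/6

Feasible corners and Z = -7p + 3q:
  (39/4, 0) → Z = -273/4
  (301/52, 103/13) → Z = -67/4
  (7/6, 0) → Z = -49/6

The binding constraints are q = 0 and -12p + 7q = -14.
Solving simultaneously gives p = 7/6, q = 0.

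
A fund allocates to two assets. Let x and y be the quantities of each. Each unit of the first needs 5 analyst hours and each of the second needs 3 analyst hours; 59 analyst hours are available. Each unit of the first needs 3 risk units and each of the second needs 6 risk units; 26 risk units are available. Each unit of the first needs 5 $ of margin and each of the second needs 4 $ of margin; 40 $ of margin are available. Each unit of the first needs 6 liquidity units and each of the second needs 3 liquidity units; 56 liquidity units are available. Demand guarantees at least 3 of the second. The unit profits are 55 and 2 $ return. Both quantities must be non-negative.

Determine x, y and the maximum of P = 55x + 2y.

x = 8/3, y = 3, maximum P = 458/3

Vertices and P = 55x + 2y:
  (0, 13/3) → P = 26/3
  (0, 3) → P = 6
  (8/3, 3) → P = 458/3

At the optimal vertex, 3x + 6y = 26 and y = 3.
Solving simultaneously gives x = 8/3, y = 3.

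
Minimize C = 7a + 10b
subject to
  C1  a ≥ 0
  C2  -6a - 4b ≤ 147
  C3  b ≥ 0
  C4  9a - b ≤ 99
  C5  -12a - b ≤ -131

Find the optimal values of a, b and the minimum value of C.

Extreme points and C = 7a + 10b:
  (0, 131) → C = 1310
  (11, 0) → C = 77
  (131/12, 0) → C = 917/12
The feasible region is unbounded (it extends along (0, 1), (1, 9)), but C strictly increases along every unbounded feasible direction, so there is no improving ray and the minimum is attained at a vertex.

a = 131/12, b = 0, minimum C = 917/12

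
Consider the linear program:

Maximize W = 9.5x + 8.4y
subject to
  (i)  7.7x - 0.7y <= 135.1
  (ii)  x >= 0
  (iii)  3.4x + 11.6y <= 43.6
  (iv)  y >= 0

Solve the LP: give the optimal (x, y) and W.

x = 218/17, y = 0, maximum W = 2071/17

Corner points and W = 9.5x + 8.4y:
  (0, 109/29) → W = 4578/145
  (0, 0) → W = 0
  (218/17, 0) → W = 2071/17

At the optimal vertex, 3.4x + 11.6y = 43.6 and y = 0.
Solving simultaneously gives x = 218/17, y = 0.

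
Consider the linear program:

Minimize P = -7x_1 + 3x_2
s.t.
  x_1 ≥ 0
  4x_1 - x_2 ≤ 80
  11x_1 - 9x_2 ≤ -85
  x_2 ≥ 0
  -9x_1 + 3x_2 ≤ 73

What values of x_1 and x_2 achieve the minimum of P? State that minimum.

x_1 = 161/5, x_2 = 244/5, minimum P = -79

Extreme points and P = -7x_1 + 3x_2:
  (0, 85/9) → P = 85/3
  (0, 73/3) → P = 73
  (161/5, 244/5) → P = -79
  (313/3, 1012/3) → P = 845/3

The binding constraints are 4x_1 - x_2 = 80 and 11x_1 - 9x_2 = -85.
Solving simultaneously gives x_1 = 161/5, x_2 = 244/5.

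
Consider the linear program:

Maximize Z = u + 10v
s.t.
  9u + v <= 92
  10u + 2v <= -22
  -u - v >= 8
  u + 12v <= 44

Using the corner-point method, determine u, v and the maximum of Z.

Extreme points and Z = u + 10v:
  (103/4, -559/4) → Z = -5487/4
  (-3/4, -29/4) → Z = -293/4
  (-140/11, 52/11) → Z = 380/11
The feasible region is unbounded (it extends along (1, -9), (-12, 1)), but Z strictly decreases along every unbounded feasible direction, so there is no improving ray and the maximum is attained at a vertex.

u = -140/11, v = 52/11, maximum Z = 380/11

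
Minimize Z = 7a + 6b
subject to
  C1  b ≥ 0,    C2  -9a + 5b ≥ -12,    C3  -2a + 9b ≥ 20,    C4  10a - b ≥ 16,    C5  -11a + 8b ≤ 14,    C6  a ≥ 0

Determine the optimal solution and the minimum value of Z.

a = 41/22, b = 29/11, minimum Z = 635/22

The binding constraints are -2a + 9b = 20 and 10a - b = 16.
Solving simultaneously gives a = 41/22, b = 29/11.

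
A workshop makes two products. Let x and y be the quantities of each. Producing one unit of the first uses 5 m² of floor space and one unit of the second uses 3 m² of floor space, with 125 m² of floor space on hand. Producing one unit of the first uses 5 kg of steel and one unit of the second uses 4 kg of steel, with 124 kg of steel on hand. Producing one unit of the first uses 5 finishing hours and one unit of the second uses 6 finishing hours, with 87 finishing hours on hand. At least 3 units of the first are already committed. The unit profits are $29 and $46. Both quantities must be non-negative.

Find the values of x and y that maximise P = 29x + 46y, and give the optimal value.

Extreme points and P = 29x + 46y:
  (87/5, 0) → P = 2523/5
  (3, 0) → P = 87
  (3, 12) → P = 639

x = 3, y = 12, maximum P = 639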